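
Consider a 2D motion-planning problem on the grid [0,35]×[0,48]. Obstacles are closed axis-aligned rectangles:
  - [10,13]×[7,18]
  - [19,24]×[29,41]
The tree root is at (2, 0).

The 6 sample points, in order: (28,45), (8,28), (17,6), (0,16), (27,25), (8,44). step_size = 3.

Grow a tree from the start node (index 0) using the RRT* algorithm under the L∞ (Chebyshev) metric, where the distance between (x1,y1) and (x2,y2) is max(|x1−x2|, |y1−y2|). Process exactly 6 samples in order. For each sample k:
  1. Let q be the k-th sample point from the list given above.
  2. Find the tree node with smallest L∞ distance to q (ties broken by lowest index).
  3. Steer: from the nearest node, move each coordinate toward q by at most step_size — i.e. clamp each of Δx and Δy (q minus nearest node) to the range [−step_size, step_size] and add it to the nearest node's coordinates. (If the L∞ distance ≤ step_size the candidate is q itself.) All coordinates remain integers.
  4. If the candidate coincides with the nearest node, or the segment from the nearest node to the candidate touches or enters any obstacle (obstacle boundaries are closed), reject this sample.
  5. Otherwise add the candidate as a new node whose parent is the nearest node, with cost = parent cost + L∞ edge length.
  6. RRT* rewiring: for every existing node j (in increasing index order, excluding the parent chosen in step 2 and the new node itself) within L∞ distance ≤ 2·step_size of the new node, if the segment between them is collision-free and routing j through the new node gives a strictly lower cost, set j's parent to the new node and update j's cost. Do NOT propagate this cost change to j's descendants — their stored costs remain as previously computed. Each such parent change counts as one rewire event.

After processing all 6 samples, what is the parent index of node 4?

Parent of node 4: 2

1. q=(28,45) nearest=0 d=45 new=(5,3) → add node 1 parent=0 cost=3
2. q=(8,28) nearest=1 d=25 new=(8,6) → add node 2 parent=1 cost=6
3. q=(17,6) nearest=2 d=9 new=(11,6) → add node 3 parent=2 cost=9
4. q=(0,16) nearest=2 d=10 new=(5,9) → add node 4 parent=2 cost=9
5. q=(27,25) nearest=2 d=19 new=(11,9) → blocked by [10,13]×[7,18], reject
6. q=(8,44) nearest=4 d=35 new=(8,12) → add node 5 parent=4 cost=12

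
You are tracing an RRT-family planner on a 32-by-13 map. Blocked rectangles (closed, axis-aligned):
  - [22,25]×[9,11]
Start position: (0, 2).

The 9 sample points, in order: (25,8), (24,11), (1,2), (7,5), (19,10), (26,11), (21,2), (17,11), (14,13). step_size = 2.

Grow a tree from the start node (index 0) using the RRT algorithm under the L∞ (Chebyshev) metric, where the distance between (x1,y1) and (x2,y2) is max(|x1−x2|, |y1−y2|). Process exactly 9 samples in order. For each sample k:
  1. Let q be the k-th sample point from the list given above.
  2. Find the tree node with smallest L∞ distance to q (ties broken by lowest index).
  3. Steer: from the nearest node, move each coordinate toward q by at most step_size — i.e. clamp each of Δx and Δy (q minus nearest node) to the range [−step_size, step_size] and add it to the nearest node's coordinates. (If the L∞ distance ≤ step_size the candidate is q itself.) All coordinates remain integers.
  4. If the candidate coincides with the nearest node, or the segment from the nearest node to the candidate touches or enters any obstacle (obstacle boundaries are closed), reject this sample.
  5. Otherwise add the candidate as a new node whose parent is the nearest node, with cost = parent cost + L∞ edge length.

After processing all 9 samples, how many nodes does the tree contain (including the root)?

Node count: 10

1. q=(25,8) nearest=0 d=25 new=(2,4) → add node 1 parent=0 cost=2
2. q=(24,11) nearest=1 d=22 new=(4,6) → add node 2 parent=1 cost=4
3. q=(1,2) nearest=0 d=1 new=(1,2) → add node 3 parent=0 cost=1
4. q=(7,5) nearest=2 d=3 new=(6,5) → add node 4 parent=2 cost=6
5. q=(19,10) nearest=4 d=13 new=(8,7) → add node 5 parent=4 cost=8
6. q=(26,11) nearest=5 d=18 new=(10,9) → add node 6 parent=5 cost=10
7. q=(21,2) nearest=6 d=11 new=(12,7) → add node 7 parent=6 cost=12
8. q=(17,11) nearest=7 d=5 new=(14,9) → add node 8 parent=7 cost=14
9. q=(14,13) nearest=6 d=4 new=(12,11) → add node 9 parent=6 cost=12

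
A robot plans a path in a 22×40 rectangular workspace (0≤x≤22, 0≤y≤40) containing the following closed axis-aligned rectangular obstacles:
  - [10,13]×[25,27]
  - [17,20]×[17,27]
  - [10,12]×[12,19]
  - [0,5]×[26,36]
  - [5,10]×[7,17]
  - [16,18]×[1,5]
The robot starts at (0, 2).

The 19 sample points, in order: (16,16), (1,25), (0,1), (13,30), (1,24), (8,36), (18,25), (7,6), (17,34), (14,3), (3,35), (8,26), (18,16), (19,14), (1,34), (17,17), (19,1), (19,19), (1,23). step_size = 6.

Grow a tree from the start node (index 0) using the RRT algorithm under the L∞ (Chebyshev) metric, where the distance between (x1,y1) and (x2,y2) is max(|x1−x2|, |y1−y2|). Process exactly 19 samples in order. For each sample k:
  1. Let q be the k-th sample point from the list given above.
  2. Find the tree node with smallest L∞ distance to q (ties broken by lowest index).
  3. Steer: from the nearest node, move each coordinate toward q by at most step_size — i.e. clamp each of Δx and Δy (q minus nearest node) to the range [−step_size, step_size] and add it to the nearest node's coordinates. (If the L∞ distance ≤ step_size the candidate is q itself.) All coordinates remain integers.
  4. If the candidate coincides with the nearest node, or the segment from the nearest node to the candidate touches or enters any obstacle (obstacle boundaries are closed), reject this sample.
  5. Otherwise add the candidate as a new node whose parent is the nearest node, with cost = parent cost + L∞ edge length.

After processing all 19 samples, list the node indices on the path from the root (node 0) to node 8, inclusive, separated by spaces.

Path: 0 1 3 4 7 8

1. q=(16,16) nearest=0 d=16 new=(6,8) → blocked by [5,10]×[7,17], reject
2. q=(1,25) nearest=0 d=23 new=(1,8) → add node 1 parent=0 cost=6
3. q=(0,1) nearest=0 d=1 new=(0,1) → add node 2 parent=0 cost=1
4. q=(13,30) nearest=1 d=22 new=(7,14) → blocked by [5,10]×[7,17], reject
5. q=(1,24) nearest=1 d=16 new=(1,14) → add node 3 parent=1 cost=12
6. q=(8,36) nearest=3 d=22 new=(7,20) → add node 4 parent=3 cost=18
7. q=(18,25) nearest=4 d=11 new=(13,25) → blocked by [10,13]×[25,27], reject
8. q=(7,6) nearest=1 d=6 new=(7,6) → add node 5 parent=1 cost=12
9. q=(17,34) nearest=4 d=14 new=(13,26) → blocked by [10,13]×[25,27], reject
10. q=(14,3) nearest=5 d=7 new=(13,3) → add node 6 parent=5 cost=18
11. q=(3,35) nearest=4 d=15 new=(3,26) → blocked by [0,5]×[26,36], reject
12. q=(8,26) nearest=4 d=6 new=(8,26) → add node 7 parent=4 cost=24
13. q=(18,16) nearest=7 d=10 new=(14,20) → add node 8 parent=7 cost=30
14. q=(19,14) nearest=8 d=6 new=(19,14) → add node 9 parent=8 cost=36
15. q=(1,34) nearest=7 d=8 new=(2,32) → blocked by [0,5]×[26,36], reject
16. q=(17,17) nearest=8 d=3 new=(17,17) → blocked by [17,20]×[17,27], reject
17. q=(19,1) nearest=6 d=6 new=(19,1) → blocked by [16,18]×[1,5], reject
18. q=(19,19) nearest=8 d=5 new=(19,19) → blocked by [17,20]×[17,27], reject
19. q=(1,23) nearest=4 d=6 new=(1,23) → add node 10 parent=4 cost=24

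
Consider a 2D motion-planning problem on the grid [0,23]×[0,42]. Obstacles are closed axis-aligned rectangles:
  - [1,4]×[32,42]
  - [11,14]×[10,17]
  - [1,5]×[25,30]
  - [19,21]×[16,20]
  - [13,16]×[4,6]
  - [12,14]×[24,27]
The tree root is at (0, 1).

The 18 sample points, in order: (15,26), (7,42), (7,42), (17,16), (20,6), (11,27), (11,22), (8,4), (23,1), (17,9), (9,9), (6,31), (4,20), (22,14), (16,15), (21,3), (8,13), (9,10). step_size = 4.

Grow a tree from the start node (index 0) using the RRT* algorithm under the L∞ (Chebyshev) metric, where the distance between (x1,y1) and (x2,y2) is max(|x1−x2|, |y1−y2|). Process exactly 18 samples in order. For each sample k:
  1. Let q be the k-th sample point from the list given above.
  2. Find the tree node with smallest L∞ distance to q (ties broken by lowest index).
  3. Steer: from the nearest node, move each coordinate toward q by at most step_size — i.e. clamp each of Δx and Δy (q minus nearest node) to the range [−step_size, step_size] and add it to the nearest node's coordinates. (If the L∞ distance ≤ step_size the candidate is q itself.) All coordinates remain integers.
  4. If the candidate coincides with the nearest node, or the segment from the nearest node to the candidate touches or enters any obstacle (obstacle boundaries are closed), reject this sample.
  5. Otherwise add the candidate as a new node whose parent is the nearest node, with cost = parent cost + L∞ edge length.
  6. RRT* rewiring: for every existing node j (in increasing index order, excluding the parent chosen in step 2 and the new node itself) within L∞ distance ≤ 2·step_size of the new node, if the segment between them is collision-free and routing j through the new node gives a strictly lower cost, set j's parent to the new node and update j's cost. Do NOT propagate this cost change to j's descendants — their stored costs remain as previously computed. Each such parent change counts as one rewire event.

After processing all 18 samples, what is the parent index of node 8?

Parent of node 8: 3

1. q=(15,26) nearest=0 d=25 new=(4,5) → add node 1 parent=0 cost=4
2. q=(7,42) nearest=1 d=37 new=(7,9) → add node 2 parent=1 cost=8
3. q=(7,42) nearest=2 d=33 new=(7,13) → add node 3 parent=2 cost=12
4. q=(17,16) nearest=2 d=10 new=(11,13) → blocked by [11,14]×[10,17], reject
5. q=(20,6) nearest=2 d=13 new=(11,6) → add node 4 parent=2 cost=12
6. q=(11,27) nearest=3 d=14 new=(11,17) → blocked by [11,14]×[10,17], reject
7. q=(11,22) nearest=3 d=9 new=(11,17) → blocked by [11,14]×[10,17], reject
8. q=(8,4) nearest=4 d=3 new=(8,4) → add node 5 parent=4 cost=15
9. q=(23,1) nearest=4 d=12 new=(15,2) → blocked by [13,16]×[4,6], reject
10. q=(17,9) nearest=4 d=6 new=(15,9) → add node 6 parent=4 cost=16
11. q=(9,9) nearest=2 d=2 new=(9,9) → add node 7 parent=2 cost=10
12. q=(6,31) nearest=3 d=18 new=(6,17) → add node 8 parent=3 cost=16
13. q=(4,20) nearest=8 d=3 new=(4,20) → add node 9 parent=8 cost=19
14. q=(22,14) nearest=6 d=7 new=(19,13) → add node 10 parent=6 cost=20
15. q=(16,15) nearest=10 d=3 new=(16,15) → add node 11 parent=10 cost=23
16. q=(21,3) nearest=6 d=6 new=(19,5) → add node 12 parent=6 cost=20
17. q=(8,13) nearest=3 d=1 new=(8,13) → add node 13 parent=3 cost=13
18. q=(9,10) nearest=7 d=1 new=(9,10) → add node 14 parent=7 cost=11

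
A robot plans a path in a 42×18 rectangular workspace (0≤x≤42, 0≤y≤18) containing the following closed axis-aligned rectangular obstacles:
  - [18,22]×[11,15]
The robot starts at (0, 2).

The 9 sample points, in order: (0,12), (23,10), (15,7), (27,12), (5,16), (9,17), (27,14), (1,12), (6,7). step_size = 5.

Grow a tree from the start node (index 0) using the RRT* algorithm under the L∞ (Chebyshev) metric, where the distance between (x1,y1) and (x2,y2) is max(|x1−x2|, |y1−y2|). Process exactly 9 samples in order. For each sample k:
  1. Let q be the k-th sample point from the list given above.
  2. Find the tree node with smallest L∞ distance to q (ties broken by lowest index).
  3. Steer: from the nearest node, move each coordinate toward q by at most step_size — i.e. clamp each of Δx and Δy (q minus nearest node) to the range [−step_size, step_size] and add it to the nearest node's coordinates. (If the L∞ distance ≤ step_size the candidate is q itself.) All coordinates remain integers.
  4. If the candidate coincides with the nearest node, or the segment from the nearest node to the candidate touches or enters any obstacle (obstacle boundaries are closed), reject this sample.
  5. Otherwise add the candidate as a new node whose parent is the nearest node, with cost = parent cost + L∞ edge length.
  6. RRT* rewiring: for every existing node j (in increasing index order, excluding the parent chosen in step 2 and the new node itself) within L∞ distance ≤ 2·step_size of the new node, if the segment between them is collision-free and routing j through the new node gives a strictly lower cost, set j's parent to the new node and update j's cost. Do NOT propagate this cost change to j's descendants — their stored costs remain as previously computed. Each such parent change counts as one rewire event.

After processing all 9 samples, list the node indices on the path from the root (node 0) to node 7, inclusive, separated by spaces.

Path: 0 2 8 7

1. q=(0,12) nearest=0 d=10 new=(0,7) → add node 1 parent=0 cost=5
2. q=(23,10) nearest=0 d=23 new=(5,7) → add node 2 parent=0 cost=5
3. q=(15,7) nearest=2 d=10 new=(10,7) → add node 3 parent=2 cost=10
4. q=(27,12) nearest=3 d=17 new=(15,12) → add node 4 parent=3 cost=15
5. q=(5,16) nearest=1 d=9 new=(5,12) → add node 5 parent=1 cost=10
6. q=(9,17) nearest=5 d=5 new=(9,17) → add node 6 parent=5 cost=15
7. q=(27,14) nearest=4 d=12 new=(20,14) → blocked by [18,22]×[11,15], reject
8. q=(1,12) nearest=5 d=4 new=(1,12) → add node 7 parent=5 cost=14
9. q=(6,7) nearest=2 d=1 new=(6,7) → add node 8 parent=2 cost=6; rewire 7→8 (11<14)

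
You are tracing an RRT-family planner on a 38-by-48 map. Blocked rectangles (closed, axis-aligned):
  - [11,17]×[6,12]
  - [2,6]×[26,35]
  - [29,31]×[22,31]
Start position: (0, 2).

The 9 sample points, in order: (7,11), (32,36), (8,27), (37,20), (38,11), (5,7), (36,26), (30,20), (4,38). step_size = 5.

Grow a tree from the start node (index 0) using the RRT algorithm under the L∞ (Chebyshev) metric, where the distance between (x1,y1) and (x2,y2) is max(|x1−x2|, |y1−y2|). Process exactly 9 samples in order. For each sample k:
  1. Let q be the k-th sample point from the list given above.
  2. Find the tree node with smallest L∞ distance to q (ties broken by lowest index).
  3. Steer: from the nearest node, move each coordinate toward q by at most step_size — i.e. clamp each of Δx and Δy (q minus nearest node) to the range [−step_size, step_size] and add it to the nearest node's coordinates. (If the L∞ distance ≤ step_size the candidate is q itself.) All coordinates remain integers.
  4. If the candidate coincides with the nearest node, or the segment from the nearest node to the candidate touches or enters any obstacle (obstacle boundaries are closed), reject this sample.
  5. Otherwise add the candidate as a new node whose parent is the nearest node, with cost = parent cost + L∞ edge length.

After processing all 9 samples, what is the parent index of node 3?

1. q=(7,11) nearest=0 d=9 new=(5,7) → add node 1 parent=0 cost=5
2. q=(32,36) nearest=1 d=29 new=(10,12) → add node 2 parent=1 cost=10
3. q=(8,27) nearest=2 d=15 new=(8,17) → add node 3 parent=2 cost=15
4. q=(37,20) nearest=2 d=27 new=(15,17) → add node 4 parent=2 cost=15
5. q=(38,11) nearest=4 d=23 new=(20,12) → add node 5 parent=4 cost=20
6. q=(5,7) nearest=1 d=0 → coincident, reject
7. q=(36,26) nearest=5 d=16 new=(25,17) → add node 6 parent=5 cost=25
8. q=(30,20) nearest=6 d=5 new=(30,20) → add node 7 parent=6 cost=30
9. q=(4,38) nearest=3 d=21 new=(4,22) → add node 8 parent=3 cost=20

Parent of node 3: 2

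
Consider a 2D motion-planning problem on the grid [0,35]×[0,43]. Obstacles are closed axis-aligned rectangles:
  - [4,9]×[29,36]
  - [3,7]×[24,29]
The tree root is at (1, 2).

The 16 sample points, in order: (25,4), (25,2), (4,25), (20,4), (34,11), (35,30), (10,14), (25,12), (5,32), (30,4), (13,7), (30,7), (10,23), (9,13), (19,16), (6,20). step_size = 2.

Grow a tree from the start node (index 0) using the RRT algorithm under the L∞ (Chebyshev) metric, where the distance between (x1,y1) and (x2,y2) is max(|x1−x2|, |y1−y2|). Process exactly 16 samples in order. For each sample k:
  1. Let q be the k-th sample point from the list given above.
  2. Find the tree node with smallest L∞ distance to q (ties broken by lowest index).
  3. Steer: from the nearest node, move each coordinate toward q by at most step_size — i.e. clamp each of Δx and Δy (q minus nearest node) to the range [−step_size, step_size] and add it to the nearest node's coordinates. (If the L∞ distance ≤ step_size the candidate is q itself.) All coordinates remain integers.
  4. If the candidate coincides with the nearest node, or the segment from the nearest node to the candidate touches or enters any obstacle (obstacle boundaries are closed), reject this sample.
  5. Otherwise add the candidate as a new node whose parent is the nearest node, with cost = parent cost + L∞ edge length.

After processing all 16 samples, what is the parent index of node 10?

1. q=(25,4) nearest=0 d=24 new=(3,4) → add node 1 parent=0 cost=2
2. q=(25,2) nearest=1 d=22 new=(5,2) → add node 2 parent=1 cost=4
3. q=(4,25) nearest=1 d=21 new=(4,6) → add node 3 parent=1 cost=4
4. q=(20,4) nearest=2 d=15 new=(7,4) → add node 4 parent=2 cost=6
5. q=(34,11) nearest=4 d=27 new=(9,6) → add node 5 parent=4 cost=8
6. q=(35,30) nearest=5 d=26 new=(11,8) → add node 6 parent=5 cost=10
7. q=(10,14) nearest=6 d=6 new=(10,10) → add node 7 parent=6 cost=12
8. q=(25,12) nearest=6 d=14 new=(13,10) → add node 8 parent=6 cost=12
9. q=(5,32) nearest=7 d=22 new=(8,12) → add node 9 parent=7 cost=14
10. q=(30,4) nearest=8 d=17 new=(15,8) → add node 10 parent=8 cost=14
11. q=(13,7) nearest=6 d=2 new=(13,7) → add node 11 parent=6 cost=12
12. q=(30,7) nearest=10 d=15 new=(17,7) → add node 12 parent=10 cost=16
13. q=(10,23) nearest=9 d=11 new=(10,14) → add node 13 parent=9 cost=16
14. q=(9,13) nearest=9 d=1 new=(9,13) → add node 14 parent=9 cost=15
15. q=(19,16) nearest=8 d=6 new=(15,12) → add node 15 parent=8 cost=14
16. q=(6,20) nearest=13 d=6 new=(8,16) → add node 16 parent=13 cost=18

Parent of node 10: 8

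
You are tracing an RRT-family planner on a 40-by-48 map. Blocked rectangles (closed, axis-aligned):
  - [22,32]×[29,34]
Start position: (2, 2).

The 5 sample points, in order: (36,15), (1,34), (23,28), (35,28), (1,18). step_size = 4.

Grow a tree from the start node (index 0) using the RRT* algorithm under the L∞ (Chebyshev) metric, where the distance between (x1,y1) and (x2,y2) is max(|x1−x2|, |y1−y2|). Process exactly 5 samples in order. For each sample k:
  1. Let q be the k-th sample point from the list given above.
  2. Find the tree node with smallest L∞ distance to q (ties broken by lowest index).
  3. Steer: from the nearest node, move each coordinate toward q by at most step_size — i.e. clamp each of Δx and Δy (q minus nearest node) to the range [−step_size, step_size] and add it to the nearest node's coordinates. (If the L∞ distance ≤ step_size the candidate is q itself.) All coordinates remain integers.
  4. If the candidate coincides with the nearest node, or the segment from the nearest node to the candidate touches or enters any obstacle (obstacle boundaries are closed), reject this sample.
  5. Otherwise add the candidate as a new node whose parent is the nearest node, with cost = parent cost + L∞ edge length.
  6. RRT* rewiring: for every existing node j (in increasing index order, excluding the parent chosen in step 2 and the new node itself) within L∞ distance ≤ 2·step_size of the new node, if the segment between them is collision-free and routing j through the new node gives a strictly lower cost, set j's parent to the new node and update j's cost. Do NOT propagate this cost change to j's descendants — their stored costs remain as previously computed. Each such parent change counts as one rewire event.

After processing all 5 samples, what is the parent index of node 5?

Parent of node 5: 3

1. q=(36,15) nearest=0 d=34 new=(6,6) → add node 1 parent=0 cost=4
2. q=(1,34) nearest=1 d=28 new=(2,10) → add node 2 parent=1 cost=8
3. q=(23,28) nearest=2 d=21 new=(6,14) → add node 3 parent=2 cost=12
4. q=(35,28) nearest=1 d=29 new=(10,10) → add node 4 parent=1 cost=8
5. q=(1,18) nearest=3 d=5 new=(2,18) → add node 5 parent=3 cost=16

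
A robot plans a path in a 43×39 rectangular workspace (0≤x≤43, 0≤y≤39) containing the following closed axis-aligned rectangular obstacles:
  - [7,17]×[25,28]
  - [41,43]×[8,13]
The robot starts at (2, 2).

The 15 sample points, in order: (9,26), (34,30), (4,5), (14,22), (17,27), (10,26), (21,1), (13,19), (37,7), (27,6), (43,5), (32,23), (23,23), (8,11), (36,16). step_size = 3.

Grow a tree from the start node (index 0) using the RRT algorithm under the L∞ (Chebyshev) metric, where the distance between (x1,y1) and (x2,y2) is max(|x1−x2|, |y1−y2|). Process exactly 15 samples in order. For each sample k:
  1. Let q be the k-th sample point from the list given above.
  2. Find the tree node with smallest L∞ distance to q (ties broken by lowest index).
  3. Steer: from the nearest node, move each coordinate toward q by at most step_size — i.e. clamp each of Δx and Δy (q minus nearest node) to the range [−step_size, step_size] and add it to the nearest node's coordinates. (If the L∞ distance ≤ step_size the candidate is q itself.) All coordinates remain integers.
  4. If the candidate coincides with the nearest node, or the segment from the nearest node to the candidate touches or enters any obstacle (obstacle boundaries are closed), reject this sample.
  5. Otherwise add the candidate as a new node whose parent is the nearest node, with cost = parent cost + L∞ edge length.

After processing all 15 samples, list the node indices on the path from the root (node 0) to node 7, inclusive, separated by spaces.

Path: 0 1 2 4 7

1. q=(9,26) nearest=0 d=24 new=(5,5) → add node 1 parent=0 cost=3
2. q=(34,30) nearest=1 d=29 new=(8,8) → add node 2 parent=1 cost=6
3. q=(4,5) nearest=1 d=1 new=(4,5) → add node 3 parent=1 cost=4
4. q=(14,22) nearest=2 d=14 new=(11,11) → add node 4 parent=2 cost=9
5. q=(17,27) nearest=4 d=16 new=(14,14) → add node 5 parent=4 cost=12
6. q=(10,26) nearest=5 d=12 new=(11,17) → add node 6 parent=5 cost=15
7. q=(21,1) nearest=4 d=10 new=(14,8) → add node 7 parent=4 cost=12
8. q=(13,19) nearest=6 d=2 new=(13,19) → add node 8 parent=6 cost=17
9. q=(37,7) nearest=5 d=23 new=(17,11) → add node 9 parent=5 cost=15
10. q=(27,6) nearest=9 d=10 new=(20,8) → add node 10 parent=9 cost=18
11. q=(43,5) nearest=10 d=23 new=(23,5) → add node 11 parent=10 cost=21
12. q=(32,23) nearest=9 d=15 new=(20,14) → add node 12 parent=9 cost=18
13. q=(23,23) nearest=5 d=9 new=(17,17) → add node 13 parent=5 cost=15
14. q=(8,11) nearest=2 d=3 new=(8,11) → add node 14 parent=2 cost=9
15. q=(36,16) nearest=11 d=13 new=(26,8) → add node 15 parent=11 cost=24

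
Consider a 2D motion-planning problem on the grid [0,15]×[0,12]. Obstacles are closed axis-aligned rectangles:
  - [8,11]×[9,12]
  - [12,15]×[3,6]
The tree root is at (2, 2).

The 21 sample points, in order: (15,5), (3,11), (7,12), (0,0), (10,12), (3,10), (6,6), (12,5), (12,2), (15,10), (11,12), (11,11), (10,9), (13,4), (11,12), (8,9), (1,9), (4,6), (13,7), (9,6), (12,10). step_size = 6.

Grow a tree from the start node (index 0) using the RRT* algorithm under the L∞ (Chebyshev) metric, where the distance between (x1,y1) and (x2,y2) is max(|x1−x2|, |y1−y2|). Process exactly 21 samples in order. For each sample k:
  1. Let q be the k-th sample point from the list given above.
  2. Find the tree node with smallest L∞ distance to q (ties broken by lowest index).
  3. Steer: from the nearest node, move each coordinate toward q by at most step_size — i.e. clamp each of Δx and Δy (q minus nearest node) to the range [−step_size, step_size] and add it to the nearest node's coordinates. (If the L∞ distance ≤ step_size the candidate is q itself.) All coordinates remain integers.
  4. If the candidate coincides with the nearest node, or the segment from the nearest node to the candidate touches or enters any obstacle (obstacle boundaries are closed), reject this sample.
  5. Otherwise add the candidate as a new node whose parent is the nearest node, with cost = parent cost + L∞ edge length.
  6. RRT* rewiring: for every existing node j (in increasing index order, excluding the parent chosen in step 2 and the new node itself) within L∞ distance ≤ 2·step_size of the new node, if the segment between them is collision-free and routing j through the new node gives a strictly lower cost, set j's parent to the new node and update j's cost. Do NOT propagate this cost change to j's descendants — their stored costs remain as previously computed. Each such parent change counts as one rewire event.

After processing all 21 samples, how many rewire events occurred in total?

Rewire events: 4

1. q=(15,5) nearest=0 d=13 new=(8,5) → add node 1 parent=0 cost=6
2. q=(3,11) nearest=1 d=6 new=(3,11) → add node 2 parent=1 cost=12
3. q=(7,12) nearest=2 d=4 new=(7,12) → add node 3 parent=2 cost=16
4. q=(0,0) nearest=0 d=2 new=(0,0) → add node 4 parent=0 cost=2; rewire 3→4 (14<16)
5. q=(10,12) nearest=3 d=3 new=(10,12) → blocked by [8,11]×[9,12], reject
6. q=(3,10) nearest=2 d=1 new=(3,10) → add node 5 parent=2 cost=13
7. q=(6,6) nearest=1 d=2 new=(6,6) → add node 6 parent=1 cost=8; rewire 5→6 (12<13)
8. q=(12,5) nearest=1 d=4 new=(12,5) → blocked by [12,15]×[3,6], reject
9. q=(12,2) nearest=1 d=4 new=(12,2) → add node 7 parent=1 cost=10
10. q=(15,10) nearest=1 d=7 new=(14,10) → add node 8 parent=1 cost=12
11. q=(11,12) nearest=8 d=3 new=(11,12) → blocked by [8,11]×[9,12], reject
12. q=(11,11) nearest=8 d=3 new=(11,11) → blocked by [8,11]×[9,12], reject
13. q=(10,9) nearest=3 d=3 new=(10,9) → blocked by [8,11]×[9,12], reject
14. q=(13,4) nearest=7 d=2 new=(13,4) → blocked by [12,15]×[3,6], reject
15. q=(11,12) nearest=8 d=3 new=(11,12) → blocked by [8,11]×[9,12], reject
16. q=(8,9) nearest=3 d=3 new=(8,9) → blocked by [8,11]×[9,12], reject
17. q=(1,9) nearest=2 d=2 new=(1,9) → add node 9 parent=2 cost=14
18. q=(4,6) nearest=6 d=2 new=(4,6) → add node 10 parent=6 cost=10; rewire 9→10 (13<14)
19. q=(13,7) nearest=8 d=3 new=(13,7) → add node 11 parent=8 cost=15
20. q=(9,6) nearest=1 d=1 new=(9,6) → add node 12 parent=1 cost=7; rewire 11→12 (11<15)
21. q=(12,10) nearest=8 d=2 new=(12,10) → add node 13 parent=8 cost=14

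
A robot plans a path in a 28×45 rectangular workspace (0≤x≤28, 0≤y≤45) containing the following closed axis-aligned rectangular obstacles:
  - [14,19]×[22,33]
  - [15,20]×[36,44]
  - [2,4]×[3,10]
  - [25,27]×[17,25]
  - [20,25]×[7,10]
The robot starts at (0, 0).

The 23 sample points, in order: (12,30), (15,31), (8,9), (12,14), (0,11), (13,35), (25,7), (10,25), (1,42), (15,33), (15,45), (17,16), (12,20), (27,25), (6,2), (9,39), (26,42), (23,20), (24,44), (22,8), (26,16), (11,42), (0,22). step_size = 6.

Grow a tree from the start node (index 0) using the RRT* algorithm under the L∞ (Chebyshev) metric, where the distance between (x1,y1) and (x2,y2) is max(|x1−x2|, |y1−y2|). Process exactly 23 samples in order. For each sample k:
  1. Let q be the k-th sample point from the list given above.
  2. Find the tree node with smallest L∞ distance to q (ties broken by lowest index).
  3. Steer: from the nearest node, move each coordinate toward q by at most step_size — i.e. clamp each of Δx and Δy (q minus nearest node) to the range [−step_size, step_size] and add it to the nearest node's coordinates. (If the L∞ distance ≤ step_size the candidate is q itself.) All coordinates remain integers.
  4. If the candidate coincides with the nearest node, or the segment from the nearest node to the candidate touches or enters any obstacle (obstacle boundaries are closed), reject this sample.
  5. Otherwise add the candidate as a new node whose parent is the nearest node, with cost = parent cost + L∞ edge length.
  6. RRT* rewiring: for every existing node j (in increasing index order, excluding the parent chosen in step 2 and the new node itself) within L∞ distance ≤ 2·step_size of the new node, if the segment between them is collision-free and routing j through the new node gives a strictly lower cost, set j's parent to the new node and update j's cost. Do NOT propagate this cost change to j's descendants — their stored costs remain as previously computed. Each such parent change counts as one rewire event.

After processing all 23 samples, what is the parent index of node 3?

1. q=(12,30) nearest=0 d=30 new=(6,6) → blocked by [2,4]×[3,10], reject
2. q=(15,31) nearest=0 d=31 new=(6,6) → blocked by [2,4]×[3,10], reject
3. q=(8,9) nearest=0 d=9 new=(6,6) → blocked by [2,4]×[3,10], reject
4. q=(12,14) nearest=0 d=14 new=(6,6) → blocked by [2,4]×[3,10], reject
5. q=(0,11) nearest=0 d=11 new=(0,6) → add node 1 parent=0 cost=6
6. q=(13,35) nearest=1 d=29 new=(6,12) → blocked by [2,4]×[3,10], reject
7. q=(25,7) nearest=0 d=25 new=(6,6) → blocked by [2,4]×[3,10], reject
8. q=(10,25) nearest=1 d=19 new=(6,12) → blocked by [2,4]×[3,10], reject
9. q=(1,42) nearest=1 d=36 new=(1,12) → add node 2 parent=1 cost=12
10. q=(15,33) nearest=2 d=21 new=(7,18) → add node 3 parent=2 cost=18
11. q=(15,45) nearest=3 d=27 new=(13,24) → add node 4 parent=3 cost=24
12. q=(17,16) nearest=4 d=8 new=(17,18) → blocked by [14,19]×[22,33], reject
13. q=(12,20) nearest=4 d=4 new=(12,20) → add node 5 parent=4 cost=28
14. q=(27,25) nearest=4 d=14 new=(19,25) → blocked by [14,19]×[22,33], reject
15. q=(6,2) nearest=0 d=6 new=(6,2) → add node 6 parent=0 cost=6
16. q=(9,39) nearest=4 d=15 new=(9,30) → add node 7 parent=4 cost=30
17. q=(26,42) nearest=7 d=17 new=(15,36) → blocked by [15,20]×[36,44], reject
18. q=(23,20) nearest=4 d=10 new=(19,20) → blocked by [14,19]×[22,33], reject
19. q=(24,44) nearest=7 d=15 new=(15,36) → blocked by [15,20]×[36,44], reject
20. q=(22,8) nearest=5 d=12 new=(18,14) → add node 8 parent=5 cost=34
21. q=(26,16) nearest=8 d=8 new=(24,16) → add node 9 parent=8 cost=40
22. q=(11,42) nearest=7 d=12 new=(11,36) → add node 10 parent=7 cost=36
23. q=(0,22) nearest=3 d=7 new=(1,22) → add node 11 parent=3 cost=24

Parent of node 3: 2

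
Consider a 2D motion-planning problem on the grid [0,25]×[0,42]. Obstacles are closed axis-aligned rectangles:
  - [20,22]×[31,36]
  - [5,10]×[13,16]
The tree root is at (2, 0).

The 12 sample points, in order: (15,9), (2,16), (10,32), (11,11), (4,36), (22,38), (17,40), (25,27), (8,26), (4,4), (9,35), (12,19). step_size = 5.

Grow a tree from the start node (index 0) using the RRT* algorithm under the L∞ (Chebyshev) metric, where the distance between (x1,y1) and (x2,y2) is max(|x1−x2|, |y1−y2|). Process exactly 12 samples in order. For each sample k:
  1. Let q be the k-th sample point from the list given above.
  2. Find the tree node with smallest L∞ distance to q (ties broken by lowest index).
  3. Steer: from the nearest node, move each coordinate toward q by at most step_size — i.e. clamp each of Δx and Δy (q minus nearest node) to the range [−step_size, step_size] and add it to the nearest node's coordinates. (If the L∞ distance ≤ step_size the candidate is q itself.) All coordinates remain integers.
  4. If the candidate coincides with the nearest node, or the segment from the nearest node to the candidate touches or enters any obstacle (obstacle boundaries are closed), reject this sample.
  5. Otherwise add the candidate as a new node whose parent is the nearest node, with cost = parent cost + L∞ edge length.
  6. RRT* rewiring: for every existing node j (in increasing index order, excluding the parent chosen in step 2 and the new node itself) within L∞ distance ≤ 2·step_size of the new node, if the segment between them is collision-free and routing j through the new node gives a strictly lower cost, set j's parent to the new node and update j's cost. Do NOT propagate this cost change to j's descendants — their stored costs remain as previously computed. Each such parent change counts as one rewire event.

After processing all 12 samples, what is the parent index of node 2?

1. q=(15,9) nearest=0 d=13 new=(7,5) → add node 1 parent=0 cost=5
2. q=(2,16) nearest=1 d=11 new=(2,10) → add node 2 parent=1 cost=10
3. q=(10,32) nearest=2 d=22 new=(7,15) → blocked by [5,10]×[13,16], reject
4. q=(11,11) nearest=1 d=6 new=(11,10) → add node 3 parent=1 cost=10
5. q=(4,36) nearest=2 d=26 new=(4,15) → add node 4 parent=2 cost=15
6. q=(22,38) nearest=4 d=23 new=(9,20) → blocked by [5,10]×[13,16], reject
7. q=(17,40) nearest=4 d=25 new=(9,20) → blocked by [5,10]×[13,16], reject
8. q=(25,27) nearest=3 d=17 new=(16,15) → add node 5 parent=3 cost=15
9. q=(8,26) nearest=4 d=11 new=(8,20) → add node 6 parent=4 cost=20
10. q=(4,4) nearest=1 d=3 new=(4,4) → add node 7 parent=1 cost=8
11. q=(9,35) nearest=6 d=15 new=(9,25) → add node 8 parent=6 cost=25
12. q=(12,19) nearest=5 d=4 new=(12,19) → add node 9 parent=5 cost=19

Parent of node 2: 1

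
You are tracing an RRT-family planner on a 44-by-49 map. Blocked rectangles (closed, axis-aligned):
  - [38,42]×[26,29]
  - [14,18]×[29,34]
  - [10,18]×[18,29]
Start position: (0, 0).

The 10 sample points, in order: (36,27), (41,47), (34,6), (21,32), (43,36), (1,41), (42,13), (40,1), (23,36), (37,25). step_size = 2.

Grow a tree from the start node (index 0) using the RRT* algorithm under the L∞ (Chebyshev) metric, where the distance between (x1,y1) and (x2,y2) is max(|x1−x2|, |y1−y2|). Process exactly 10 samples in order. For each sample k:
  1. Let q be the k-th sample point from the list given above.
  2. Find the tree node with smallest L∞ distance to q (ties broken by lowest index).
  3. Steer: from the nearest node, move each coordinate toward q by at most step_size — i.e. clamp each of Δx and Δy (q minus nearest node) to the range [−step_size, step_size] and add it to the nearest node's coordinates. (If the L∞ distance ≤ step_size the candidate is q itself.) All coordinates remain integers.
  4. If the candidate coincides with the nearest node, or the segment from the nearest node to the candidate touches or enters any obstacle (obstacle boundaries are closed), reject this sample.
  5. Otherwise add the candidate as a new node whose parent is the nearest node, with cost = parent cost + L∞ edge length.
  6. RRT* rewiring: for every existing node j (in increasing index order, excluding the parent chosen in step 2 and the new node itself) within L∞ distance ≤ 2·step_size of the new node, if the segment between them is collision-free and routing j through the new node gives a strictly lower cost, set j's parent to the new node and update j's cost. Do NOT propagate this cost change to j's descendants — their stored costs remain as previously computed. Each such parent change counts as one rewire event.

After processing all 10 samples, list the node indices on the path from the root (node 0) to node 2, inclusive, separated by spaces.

Path: 0 1 2

1. q=(36,27) nearest=0 d=36 new=(2,2) → add node 1 parent=0 cost=2
2. q=(41,47) nearest=1 d=45 new=(4,4) → add node 2 parent=1 cost=4
3. q=(34,6) nearest=2 d=30 new=(6,6) → add node 3 parent=2 cost=6
4. q=(21,32) nearest=3 d=26 new=(8,8) → add node 4 parent=3 cost=8
5. q=(43,36) nearest=4 d=35 new=(10,10) → add node 5 parent=4 cost=10
6. q=(1,41) nearest=5 d=31 new=(8,12) → add node 6 parent=5 cost=12
7. q=(42,13) nearest=5 d=32 new=(12,12) → add node 7 parent=5 cost=12
8. q=(40,1) nearest=7 d=28 new=(14,10) → add node 8 parent=7 cost=14
9. q=(23,36) nearest=6 d=24 new=(10,14) → add node 9 parent=6 cost=14
10. q=(37,25) nearest=8 d=23 new=(16,12) → add node 10 parent=8 cost=16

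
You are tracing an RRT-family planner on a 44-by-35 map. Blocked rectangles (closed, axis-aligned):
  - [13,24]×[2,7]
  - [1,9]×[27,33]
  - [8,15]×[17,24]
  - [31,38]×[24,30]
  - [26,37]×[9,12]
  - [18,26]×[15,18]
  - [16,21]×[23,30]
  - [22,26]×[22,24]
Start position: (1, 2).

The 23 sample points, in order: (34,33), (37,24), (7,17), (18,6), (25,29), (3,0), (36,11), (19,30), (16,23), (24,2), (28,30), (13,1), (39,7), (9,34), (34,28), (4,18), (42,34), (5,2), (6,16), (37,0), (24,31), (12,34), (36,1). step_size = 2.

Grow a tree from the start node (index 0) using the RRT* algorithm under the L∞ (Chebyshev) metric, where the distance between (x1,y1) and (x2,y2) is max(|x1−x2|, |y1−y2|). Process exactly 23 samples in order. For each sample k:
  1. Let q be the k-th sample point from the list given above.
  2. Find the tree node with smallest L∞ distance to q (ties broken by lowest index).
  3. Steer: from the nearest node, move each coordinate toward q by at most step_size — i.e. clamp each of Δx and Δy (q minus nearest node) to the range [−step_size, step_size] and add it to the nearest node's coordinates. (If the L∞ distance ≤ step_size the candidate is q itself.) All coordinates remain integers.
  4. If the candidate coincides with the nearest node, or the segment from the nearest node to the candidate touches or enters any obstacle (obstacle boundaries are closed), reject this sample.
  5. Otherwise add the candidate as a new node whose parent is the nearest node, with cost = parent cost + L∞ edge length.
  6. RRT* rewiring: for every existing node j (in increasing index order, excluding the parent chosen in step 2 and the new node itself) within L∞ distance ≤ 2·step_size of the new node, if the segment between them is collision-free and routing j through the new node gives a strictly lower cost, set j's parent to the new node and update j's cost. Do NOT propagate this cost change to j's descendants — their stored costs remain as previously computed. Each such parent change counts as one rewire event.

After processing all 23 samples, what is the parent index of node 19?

1. q=(34,33) nearest=0 d=33 new=(3,4) → add node 1 parent=0 cost=2
2. q=(37,24) nearest=1 d=34 new=(5,6) → add node 2 parent=1 cost=4
3. q=(7,17) nearest=2 d=11 new=(7,8) → add node 3 parent=2 cost=6
4. q=(18,6) nearest=3 d=11 new=(9,6) → add node 4 parent=3 cost=8
5. q=(25,29) nearest=3 d=21 new=(9,10) → add node 5 parent=3 cost=8
6. q=(3,0) nearest=0 d=2 new=(3,0) → add node 6 parent=0 cost=2
7. q=(36,11) nearest=4 d=27 new=(11,8) → add node 7 parent=4 cost=10
8. q=(19,30) nearest=5 d=20 new=(11,12) → add node 8 parent=5 cost=10
9. q=(16,23) nearest=8 d=11 new=(13,14) → add node 9 parent=8 cost=12
10. q=(24,2) nearest=9 d=12 new=(15,12) → add node 10 parent=9 cost=14
11. q=(28,30) nearest=9 d=16 new=(15,16) → add node 11 parent=9 cost=14
12. q=(13,1) nearest=4 d=5 new=(11,4) → add node 12 parent=4 cost=10
13. q=(39,7) nearest=10 d=24 new=(17,10) → add node 13 parent=10 cost=16
14. q=(9,34) nearest=11 d=18 new=(13,18) → blocked by [8,15]×[17,24], reject
15. q=(34,28) nearest=13 d=18 new=(19,12) → add node 14 parent=13 cost=18
16. q=(4,18) nearest=8 d=7 new=(9,14) → add node 15 parent=8 cost=12
17. q=(42,34) nearest=14 d=23 new=(21,14) → add node 16 parent=14 cost=20
18. q=(5,2) nearest=1 d=2 new=(5,2) → add node 17 parent=1 cost=4
19. q=(6,16) nearest=15 d=3 new=(7,16) → add node 18 parent=15 cost=14
20. q=(37,0) nearest=16 d=16 new=(23,12) → add node 19 parent=16 cost=22
21. q=(24,31) nearest=11 d=15 new=(17,18) → add node 20 parent=11 cost=16
22. q=(12,34) nearest=20 d=16 new=(15,20) → blocked by [8,15]×[17,24], reject
23. q=(36,1) nearest=19 d=13 new=(25,10) → add node 21 parent=19 cost=24

Parent of node 19: 16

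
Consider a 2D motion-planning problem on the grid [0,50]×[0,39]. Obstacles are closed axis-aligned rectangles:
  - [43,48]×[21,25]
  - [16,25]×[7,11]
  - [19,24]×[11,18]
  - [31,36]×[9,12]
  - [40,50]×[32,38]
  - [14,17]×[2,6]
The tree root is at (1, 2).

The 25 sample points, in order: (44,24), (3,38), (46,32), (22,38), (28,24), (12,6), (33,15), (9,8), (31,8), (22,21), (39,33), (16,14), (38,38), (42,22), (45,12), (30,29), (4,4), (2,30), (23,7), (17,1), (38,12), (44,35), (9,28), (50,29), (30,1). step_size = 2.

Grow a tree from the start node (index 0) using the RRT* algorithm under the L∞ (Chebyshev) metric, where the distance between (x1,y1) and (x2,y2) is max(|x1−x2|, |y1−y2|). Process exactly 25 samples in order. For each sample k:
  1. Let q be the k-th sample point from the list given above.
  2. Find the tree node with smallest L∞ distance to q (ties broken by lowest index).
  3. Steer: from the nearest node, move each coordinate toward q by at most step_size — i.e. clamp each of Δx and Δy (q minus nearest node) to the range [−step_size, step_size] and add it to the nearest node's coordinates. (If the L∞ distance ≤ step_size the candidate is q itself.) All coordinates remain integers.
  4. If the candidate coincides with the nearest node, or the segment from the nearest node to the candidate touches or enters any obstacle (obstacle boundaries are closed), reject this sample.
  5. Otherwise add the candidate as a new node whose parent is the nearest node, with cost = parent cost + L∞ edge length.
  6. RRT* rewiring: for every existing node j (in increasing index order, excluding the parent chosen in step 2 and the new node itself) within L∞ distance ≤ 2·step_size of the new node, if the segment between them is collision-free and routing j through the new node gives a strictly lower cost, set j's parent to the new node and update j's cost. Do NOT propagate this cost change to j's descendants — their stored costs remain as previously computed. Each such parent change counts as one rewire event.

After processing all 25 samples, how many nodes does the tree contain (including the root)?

Node count: 18

1. q=(44,24) nearest=0 d=43 new=(3,4) → add node 1 parent=0 cost=2
2. q=(3,38) nearest=1 d=34 new=(3,6) → add node 2 parent=1 cost=4
3. q=(46,32) nearest=1 d=43 new=(5,6) → add node 3 parent=1 cost=4
4. q=(22,38) nearest=2 d=32 new=(5,8) → add node 4 parent=2 cost=6
5. q=(28,24) nearest=3 d=23 new=(7,8) → add node 5 parent=3 cost=6
6. q=(12,6) nearest=5 d=5 new=(9,6) → add node 6 parent=5 cost=8
7. q=(33,15) nearest=6 d=24 new=(11,8) → add node 7 parent=6 cost=10
8. q=(9,8) nearest=5 d=2 new=(9,8) → add node 8 parent=5 cost=8
9. q=(31,8) nearest=7 d=20 new=(13,8) → add node 9 parent=7 cost=12
10. q=(22,21) nearest=7 d=13 new=(13,10) → add node 10 parent=7 cost=12
11. q=(39,33) nearest=9 d=26 new=(15,10) → add node 11 parent=9 cost=14
12. q=(16,14) nearest=10 d=4 new=(15,12) → add node 12 parent=10 cost=14
13. q=(38,38) nearest=12 d=26 new=(17,14) → add node 13 parent=12 cost=16
14. q=(42,22) nearest=13 d=25 new=(19,16) → blocked by [19,24]×[11,18], reject
15. q=(45,12) nearest=13 d=28 new=(19,12) → blocked by [19,24]×[11,18], reject
16. q=(30,29) nearest=13 d=15 new=(19,16) → blocked by [19,24]×[11,18], reject
17. q=(4,4) nearest=1 d=1 new=(4,4) → add node 14 parent=1 cost=3
18. q=(2,30) nearest=13 d=16 new=(15,16) → add node 15 parent=13 cost=18
19. q=(23,7) nearest=13 d=7 new=(19,12) → blocked by [19,24]×[11,18], reject
20. q=(17,1) nearest=7 d=7 new=(13,6) → add node 16 parent=7 cost=12
21. q=(38,12) nearest=13 d=21 new=(19,12) → blocked by [19,24]×[11,18], reject
22. q=(44,35) nearest=13 d=27 new=(19,16) → blocked by [19,24]×[11,18], reject
23. q=(9,28) nearest=15 d=12 new=(13,18) → add node 17 parent=15 cost=20
24. q=(50,29) nearest=13 d=33 new=(19,16) → blocked by [19,24]×[11,18], reject
25. q=(30,1) nearest=13 d=13 new=(19,12) → blocked by [19,24]×[11,18], reject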